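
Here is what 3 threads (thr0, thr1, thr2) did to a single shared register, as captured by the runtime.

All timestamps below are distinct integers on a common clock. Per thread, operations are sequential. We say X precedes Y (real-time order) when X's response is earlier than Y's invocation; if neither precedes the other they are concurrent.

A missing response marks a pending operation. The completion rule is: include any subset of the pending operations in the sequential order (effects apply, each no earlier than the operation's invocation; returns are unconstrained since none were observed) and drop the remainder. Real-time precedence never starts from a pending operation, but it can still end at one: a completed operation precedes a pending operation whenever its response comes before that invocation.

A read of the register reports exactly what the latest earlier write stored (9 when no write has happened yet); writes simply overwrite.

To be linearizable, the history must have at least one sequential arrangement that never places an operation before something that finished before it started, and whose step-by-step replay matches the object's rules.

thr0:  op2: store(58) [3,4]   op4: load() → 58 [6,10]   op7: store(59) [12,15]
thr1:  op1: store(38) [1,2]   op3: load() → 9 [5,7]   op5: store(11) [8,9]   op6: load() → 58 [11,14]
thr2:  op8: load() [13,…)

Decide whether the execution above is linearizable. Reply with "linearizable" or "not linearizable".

already the first 7 events (up to op3's response at time 7) admit no linearization; the first 6 still do
the sole real-time-consistent order of 3 completed operations fails the register replay
no completion choice of the 1 pending operation (op4) rescues it — every subset was tried
for example op1, op2, op3 (pending dropped) fails at step 3: op3 load() → 9 is not legal there

not linearizable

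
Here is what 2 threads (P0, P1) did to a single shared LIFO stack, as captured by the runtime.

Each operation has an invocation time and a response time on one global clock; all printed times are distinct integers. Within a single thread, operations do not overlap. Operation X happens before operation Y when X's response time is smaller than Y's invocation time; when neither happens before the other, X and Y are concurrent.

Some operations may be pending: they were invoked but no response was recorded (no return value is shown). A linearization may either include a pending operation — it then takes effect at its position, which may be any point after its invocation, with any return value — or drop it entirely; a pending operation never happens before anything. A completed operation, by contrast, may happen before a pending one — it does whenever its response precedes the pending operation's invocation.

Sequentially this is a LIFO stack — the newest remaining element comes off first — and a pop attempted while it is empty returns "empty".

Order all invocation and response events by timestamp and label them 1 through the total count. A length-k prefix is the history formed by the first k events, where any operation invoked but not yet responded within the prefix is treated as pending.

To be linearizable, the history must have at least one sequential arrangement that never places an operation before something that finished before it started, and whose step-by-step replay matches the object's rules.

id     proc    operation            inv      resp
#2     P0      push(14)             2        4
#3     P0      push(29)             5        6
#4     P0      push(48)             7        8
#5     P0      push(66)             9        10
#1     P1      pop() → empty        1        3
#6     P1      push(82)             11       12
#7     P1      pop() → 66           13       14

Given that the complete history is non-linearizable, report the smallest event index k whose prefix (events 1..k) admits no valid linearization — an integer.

14

events 1..13 are linearizable; a witness order is #1, #2, #3, #4, #5, #6:
after step 1 (#1 pop() → empty): stack <>
after step 2 (#2 push(14)): stack <14>
after step 3 (#3 push(29)): stack <14,29>
after step 4 (#4 push(48)): stack <14,29,48>
after step 5 (#5 push(66)): stack <14,29,48,66>
after step 6 (#6 push(82)): stack <14,29,48,66,82>
event 14 — #7's response, time 14 — after it, nothing linearizes
take #1, #2, #3, #4, #5, #6, #7: step 7 already fails, because #7 pop() → 66 cannot occur there
take #2, #1, #3, #4, #5, #6, #7: step 2 already fails, because #1 pop() → empty cannot occur there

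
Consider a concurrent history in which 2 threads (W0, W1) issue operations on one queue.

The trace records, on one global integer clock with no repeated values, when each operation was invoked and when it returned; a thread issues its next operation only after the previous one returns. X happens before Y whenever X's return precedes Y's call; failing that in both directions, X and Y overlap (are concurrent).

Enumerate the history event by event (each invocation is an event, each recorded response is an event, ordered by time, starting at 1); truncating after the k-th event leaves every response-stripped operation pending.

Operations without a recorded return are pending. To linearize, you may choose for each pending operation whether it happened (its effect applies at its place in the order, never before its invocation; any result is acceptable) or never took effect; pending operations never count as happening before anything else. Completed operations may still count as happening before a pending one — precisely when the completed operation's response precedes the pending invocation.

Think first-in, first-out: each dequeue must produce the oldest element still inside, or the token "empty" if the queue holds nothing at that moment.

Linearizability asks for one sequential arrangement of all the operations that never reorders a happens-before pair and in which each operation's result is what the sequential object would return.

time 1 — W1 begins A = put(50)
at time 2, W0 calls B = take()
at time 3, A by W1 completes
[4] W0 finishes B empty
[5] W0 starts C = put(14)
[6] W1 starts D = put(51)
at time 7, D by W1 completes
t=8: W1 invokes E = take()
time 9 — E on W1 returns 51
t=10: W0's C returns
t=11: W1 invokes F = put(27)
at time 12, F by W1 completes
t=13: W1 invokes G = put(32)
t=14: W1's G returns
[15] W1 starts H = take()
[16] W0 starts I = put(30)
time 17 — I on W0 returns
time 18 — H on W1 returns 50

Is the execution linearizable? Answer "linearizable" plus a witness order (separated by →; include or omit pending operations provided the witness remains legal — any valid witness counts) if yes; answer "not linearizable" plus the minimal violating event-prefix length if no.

not linearizable — minimal violating prefix: 9 events

prefix check: 1..8 passes, 1..9 fails once E's time-9 response joins
4 completed operations, 2 real-time-consistent orders — every queue replay fails
every completion of the 1 pending operation (C) was checked; none linearizes
one such order, A, B, D, E (pending dropped), breaks at step 2 where B take() → empty is illegal
one such order, B, A, D, E (pending dropped), breaks at step 4 where E take() → 51 is illegal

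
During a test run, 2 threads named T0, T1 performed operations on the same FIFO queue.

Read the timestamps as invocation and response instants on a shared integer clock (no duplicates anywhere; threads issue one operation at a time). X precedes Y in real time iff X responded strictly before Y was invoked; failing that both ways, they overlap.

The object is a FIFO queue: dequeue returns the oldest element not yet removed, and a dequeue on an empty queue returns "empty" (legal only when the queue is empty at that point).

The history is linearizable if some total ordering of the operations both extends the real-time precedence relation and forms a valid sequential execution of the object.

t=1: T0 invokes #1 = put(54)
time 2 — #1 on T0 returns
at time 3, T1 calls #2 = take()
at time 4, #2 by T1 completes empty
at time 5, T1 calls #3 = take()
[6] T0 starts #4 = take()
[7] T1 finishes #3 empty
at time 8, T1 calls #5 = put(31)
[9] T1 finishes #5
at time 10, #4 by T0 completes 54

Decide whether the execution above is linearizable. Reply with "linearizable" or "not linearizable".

cut after 3 events: linearizable; cut after 4 events (#2 responds, time 4): not linearizable
exhaustive check: the 2 completed FIFO queue ops admit one real-time order; illegal
sample order #1, #2 stalls at step 2 — #2 take() → empty has no legal effect

not linearizable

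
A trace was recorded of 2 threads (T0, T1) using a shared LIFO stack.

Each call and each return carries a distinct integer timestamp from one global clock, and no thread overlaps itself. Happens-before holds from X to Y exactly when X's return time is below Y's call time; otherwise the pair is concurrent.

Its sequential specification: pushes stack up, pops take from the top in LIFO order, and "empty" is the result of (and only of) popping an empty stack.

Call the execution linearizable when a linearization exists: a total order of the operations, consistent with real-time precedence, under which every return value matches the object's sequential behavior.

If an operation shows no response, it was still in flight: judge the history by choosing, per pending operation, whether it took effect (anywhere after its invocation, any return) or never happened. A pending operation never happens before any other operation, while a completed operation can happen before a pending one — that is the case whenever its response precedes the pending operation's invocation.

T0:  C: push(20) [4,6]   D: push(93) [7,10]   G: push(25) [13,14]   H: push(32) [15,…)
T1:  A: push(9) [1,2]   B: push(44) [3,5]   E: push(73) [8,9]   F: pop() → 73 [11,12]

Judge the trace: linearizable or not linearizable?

linearizable

a witness: A, B, C, D, E, F, G
step 1: A push(9) — stack <9>
step 2: B push(44) — stack <9,44>
step 3: C push(20) — stack <9,44,20>
step 4: D push(93) — stack <9,44,20,93>
step 5: E push(73) — stack <9,44,20,93,73>
step 6: F pop() → 73 — stack <9,44,20,93>
step 7: G push(25) — stack <9,44,20,93,25>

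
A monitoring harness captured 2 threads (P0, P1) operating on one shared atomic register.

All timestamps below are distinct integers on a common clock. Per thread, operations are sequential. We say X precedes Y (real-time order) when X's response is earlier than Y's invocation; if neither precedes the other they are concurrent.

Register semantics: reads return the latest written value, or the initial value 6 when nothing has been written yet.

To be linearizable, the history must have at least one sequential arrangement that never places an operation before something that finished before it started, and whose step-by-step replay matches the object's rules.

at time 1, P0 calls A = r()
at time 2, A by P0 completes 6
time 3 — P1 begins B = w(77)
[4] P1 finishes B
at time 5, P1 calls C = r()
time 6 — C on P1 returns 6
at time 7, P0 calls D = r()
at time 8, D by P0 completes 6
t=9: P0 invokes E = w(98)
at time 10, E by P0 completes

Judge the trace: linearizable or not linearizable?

events 1..5 are fine; event 6 — the response of C at time 6 — makes the prefix non-linearizable
a single order respects real time; the 3 completed atomic register operations fail replay along it
e.g. A, B, C: illegal at step 3, since C r() → 6 cannot apply there

not linearizable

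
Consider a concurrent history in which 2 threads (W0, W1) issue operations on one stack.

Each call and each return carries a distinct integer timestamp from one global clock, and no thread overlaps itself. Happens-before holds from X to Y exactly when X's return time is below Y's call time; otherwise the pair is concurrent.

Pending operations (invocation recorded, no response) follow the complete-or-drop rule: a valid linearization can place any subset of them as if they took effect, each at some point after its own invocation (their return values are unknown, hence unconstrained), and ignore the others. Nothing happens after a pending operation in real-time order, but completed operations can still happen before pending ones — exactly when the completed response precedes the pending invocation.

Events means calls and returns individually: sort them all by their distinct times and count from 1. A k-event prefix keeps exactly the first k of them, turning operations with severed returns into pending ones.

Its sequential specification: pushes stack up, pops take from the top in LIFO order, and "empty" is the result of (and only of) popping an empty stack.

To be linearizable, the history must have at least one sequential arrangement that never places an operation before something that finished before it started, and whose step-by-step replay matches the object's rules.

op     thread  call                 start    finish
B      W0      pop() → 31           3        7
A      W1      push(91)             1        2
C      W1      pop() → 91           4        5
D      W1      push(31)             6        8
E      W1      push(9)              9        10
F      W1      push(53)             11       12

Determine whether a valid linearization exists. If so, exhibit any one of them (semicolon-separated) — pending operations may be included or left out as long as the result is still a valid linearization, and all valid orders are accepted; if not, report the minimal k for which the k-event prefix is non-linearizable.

after step 1 (A push(91)): stack <91>
after step 2 (C pop() → 91): stack <>
after step 3 (D push(31)): stack <31>
after step 4 (B pop() → 31): stack <>
after step 5 (E push(9)): stack <9>
after step 6 (F push(53)): stack <9,53>

linearizable — witness: A; C; D; B; E; F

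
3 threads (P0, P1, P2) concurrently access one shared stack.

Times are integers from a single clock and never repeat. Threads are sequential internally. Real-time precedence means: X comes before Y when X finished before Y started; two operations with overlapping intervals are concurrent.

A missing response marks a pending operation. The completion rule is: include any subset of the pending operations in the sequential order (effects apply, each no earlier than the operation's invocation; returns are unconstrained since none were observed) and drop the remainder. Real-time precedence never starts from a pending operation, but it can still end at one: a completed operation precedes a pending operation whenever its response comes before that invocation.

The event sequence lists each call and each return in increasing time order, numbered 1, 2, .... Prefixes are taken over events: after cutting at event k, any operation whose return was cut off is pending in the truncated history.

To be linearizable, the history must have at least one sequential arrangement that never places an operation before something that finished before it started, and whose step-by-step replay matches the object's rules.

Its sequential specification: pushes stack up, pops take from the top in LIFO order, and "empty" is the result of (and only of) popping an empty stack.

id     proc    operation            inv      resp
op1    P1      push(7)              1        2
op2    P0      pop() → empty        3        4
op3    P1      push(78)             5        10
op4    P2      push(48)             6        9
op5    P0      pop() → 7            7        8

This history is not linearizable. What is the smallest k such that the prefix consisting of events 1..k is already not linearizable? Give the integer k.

a valid linearization of events 1..3 exists, for instance op1:
after step 1 (op1 push(7)): stack <7>
event 4 — op2's response, time 4 — after it, nothing linearizes
take op1, op2: step 2 already fails, because op2 pop() → empty cannot occur there

4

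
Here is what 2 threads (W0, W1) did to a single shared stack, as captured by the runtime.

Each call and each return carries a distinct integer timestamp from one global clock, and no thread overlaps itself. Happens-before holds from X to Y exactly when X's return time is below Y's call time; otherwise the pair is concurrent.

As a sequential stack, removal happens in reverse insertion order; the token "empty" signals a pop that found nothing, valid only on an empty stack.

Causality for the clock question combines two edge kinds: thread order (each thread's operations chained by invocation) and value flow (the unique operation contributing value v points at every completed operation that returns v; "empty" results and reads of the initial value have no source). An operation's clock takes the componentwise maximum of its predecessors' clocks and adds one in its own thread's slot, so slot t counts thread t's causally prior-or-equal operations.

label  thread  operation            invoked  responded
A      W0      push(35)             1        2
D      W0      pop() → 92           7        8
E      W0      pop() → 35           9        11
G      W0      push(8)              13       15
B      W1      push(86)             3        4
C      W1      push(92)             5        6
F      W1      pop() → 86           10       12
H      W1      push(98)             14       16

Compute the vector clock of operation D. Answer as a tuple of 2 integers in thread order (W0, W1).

root op B, invoked 3: fresh clock plus W1's own tick → (0, 1)
root op A, invoked 1: fresh clock plus W0's own tick → (1, 0)
from VC(B)=(0, 1), C (invoked 5) maxes components and bumps W1 → (0, 2)
from VC(B)=(0, 1), VC(C)=(0, 2), F (invoked 10) maxes components and bumps W1 → (0, 3)
from VC(F)=(0, 3), H (invoked 14) maxes components and bumps W1 → (0, 4)
from VC(A)=(1, 0), VC(C)=(0, 2), D (invoked 7) maxes components and bumps W0 → (2, 2)
from VC(A)=(1, 0), VC(D)=(2, 2), E (invoked 9) maxes components and bumps W0 → (3, 2)
from VC(E)=(3, 2), G (invoked 13) maxes components and bumps W0 → (4, 2)
target: VC(D) = (2, 2)

(2, 2)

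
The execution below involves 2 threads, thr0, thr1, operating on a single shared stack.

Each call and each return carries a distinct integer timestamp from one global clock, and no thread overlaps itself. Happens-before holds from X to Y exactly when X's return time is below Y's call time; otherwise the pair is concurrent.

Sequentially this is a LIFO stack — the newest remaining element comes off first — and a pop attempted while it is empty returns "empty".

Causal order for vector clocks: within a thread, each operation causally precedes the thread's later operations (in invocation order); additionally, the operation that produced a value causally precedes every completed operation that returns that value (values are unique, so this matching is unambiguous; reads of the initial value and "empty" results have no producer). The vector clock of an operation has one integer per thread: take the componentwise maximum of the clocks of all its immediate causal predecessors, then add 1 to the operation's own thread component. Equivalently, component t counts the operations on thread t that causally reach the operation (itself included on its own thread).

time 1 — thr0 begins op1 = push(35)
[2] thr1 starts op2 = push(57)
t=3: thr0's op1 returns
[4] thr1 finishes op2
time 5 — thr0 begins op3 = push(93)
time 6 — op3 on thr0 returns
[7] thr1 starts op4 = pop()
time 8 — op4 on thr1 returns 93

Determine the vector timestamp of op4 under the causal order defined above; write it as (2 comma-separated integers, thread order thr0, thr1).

(2, 2)

op2, invoked 2, has no incoming edges; only thr1's bump applies → (0, 1)
op1, invoked 1, has no incoming edges; only thr0's bump applies → (1, 0)
invoked at 5, op3 merges VC(op1)=(1, 0) and bumps thr0's slot → (2, 0)
invoked at 7, op4 merges VC(op2)=(0, 1), VC(op3)=(2, 0) and bumps thr1's slot → (2, 2)
target: VC(op4) = (2, 2)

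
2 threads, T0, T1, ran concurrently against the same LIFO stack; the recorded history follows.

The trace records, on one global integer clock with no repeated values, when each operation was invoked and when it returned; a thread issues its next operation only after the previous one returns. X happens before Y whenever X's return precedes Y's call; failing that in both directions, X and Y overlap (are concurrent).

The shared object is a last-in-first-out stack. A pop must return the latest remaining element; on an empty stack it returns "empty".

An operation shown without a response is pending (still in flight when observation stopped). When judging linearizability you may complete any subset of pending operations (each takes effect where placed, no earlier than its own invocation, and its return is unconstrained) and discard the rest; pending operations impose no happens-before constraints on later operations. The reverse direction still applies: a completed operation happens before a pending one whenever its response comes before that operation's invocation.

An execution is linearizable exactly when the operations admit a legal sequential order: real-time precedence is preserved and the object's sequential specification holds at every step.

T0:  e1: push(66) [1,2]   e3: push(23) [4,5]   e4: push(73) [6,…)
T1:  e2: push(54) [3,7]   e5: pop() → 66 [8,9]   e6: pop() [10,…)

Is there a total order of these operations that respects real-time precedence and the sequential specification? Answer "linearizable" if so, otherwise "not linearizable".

through event 8 a valid linearization exists; event 9 (e5 responding at time 9) ends that
checked exhaustively: 2 real-time-consistent orders of 4 completed operations, zero legal LIFO stack replays
every completion of the 1 pending operation (e4) was checked; none linearizes
sample order e1, e2, e3, e5 (pending dropped) stalls at step 4 — e5 pop() → 66 has no legal effect
sample order e1, e3, e2, e5 (pending dropped) stalls at step 4 — e5 pop() → 66 has no legal effect

not linearizable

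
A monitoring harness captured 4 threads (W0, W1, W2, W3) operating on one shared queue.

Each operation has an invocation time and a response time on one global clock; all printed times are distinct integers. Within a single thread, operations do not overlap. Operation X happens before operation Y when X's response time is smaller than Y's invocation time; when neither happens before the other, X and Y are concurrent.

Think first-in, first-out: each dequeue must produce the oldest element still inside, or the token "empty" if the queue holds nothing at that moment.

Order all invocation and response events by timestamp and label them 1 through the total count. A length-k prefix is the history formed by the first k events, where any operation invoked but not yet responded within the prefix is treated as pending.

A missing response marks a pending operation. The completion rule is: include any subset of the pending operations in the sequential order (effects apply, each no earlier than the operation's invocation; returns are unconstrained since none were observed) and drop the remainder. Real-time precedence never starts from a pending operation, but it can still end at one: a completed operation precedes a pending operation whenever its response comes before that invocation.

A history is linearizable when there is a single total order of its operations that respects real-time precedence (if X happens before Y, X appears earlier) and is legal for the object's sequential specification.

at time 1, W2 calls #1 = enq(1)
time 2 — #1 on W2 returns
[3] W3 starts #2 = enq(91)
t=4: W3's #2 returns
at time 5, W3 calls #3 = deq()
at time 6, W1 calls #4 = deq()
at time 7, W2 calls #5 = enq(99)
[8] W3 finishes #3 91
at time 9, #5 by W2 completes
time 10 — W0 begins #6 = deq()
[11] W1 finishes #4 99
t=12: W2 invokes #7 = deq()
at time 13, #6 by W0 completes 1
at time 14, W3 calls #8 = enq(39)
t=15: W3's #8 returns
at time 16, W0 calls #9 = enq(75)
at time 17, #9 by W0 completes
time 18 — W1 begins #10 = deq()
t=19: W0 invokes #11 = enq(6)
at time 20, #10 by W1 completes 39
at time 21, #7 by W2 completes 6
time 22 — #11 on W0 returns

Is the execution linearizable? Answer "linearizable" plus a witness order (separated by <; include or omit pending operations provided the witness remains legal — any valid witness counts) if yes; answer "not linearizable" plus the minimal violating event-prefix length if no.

events 1..10 are fine; event 11 — the response of #4 at time 11 — makes the prefix non-linearizable
no legal order exists: 6 real-time-consistent candidates over 5 completed queue operations, all rejected
include/drop combinations of the 1 pending operation (#6) were all tried; none helps
sample order #1, #2, #3, #4, #5 (pending dropped) stalls at step 3 — #3 deq() → 91 has no legal effect
sample order #1, #2, #3, #5, #4 (pending dropped) stalls at step 3 — #3 deq() → 91 has no legal effect

not linearizable — minimal violating prefix: 11 events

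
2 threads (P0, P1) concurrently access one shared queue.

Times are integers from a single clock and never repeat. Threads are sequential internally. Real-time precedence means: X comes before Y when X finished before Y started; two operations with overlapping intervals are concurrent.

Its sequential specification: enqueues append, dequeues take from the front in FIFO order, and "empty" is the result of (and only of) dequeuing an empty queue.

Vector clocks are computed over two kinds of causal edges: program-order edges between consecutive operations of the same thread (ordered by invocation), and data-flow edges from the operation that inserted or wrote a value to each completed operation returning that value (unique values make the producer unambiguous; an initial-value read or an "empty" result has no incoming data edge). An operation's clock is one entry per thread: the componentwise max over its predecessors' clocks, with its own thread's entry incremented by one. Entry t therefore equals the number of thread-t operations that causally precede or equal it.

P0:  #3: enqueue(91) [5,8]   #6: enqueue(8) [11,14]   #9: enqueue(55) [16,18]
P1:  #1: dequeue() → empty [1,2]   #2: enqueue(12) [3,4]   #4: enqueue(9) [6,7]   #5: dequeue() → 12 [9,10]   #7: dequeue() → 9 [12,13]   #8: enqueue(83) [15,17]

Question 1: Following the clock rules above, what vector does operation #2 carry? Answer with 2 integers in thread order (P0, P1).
Answer: (0, 2)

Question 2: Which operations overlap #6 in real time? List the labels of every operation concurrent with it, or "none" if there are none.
Answer: #7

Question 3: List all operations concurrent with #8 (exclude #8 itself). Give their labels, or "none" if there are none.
Answer: #9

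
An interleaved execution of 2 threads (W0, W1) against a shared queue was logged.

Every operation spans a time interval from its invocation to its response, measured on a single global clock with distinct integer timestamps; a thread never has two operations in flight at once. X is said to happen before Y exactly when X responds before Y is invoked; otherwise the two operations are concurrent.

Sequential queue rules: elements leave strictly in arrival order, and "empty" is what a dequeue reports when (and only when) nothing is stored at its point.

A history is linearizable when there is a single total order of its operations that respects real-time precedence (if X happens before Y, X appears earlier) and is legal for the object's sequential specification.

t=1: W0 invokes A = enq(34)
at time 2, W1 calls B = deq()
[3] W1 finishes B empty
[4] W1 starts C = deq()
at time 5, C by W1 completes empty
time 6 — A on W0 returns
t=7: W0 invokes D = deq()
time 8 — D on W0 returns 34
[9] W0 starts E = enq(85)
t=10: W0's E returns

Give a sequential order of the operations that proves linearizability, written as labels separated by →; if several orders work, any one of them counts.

B → C → A → D → E

step 1: B deq() → empty — queue <>
step 2: C deq() → empty — queue <>
step 3: A enq(34) — queue <34>
step 4: D deq() → 34 — queue <>
step 5: E enq(85) — queue <85>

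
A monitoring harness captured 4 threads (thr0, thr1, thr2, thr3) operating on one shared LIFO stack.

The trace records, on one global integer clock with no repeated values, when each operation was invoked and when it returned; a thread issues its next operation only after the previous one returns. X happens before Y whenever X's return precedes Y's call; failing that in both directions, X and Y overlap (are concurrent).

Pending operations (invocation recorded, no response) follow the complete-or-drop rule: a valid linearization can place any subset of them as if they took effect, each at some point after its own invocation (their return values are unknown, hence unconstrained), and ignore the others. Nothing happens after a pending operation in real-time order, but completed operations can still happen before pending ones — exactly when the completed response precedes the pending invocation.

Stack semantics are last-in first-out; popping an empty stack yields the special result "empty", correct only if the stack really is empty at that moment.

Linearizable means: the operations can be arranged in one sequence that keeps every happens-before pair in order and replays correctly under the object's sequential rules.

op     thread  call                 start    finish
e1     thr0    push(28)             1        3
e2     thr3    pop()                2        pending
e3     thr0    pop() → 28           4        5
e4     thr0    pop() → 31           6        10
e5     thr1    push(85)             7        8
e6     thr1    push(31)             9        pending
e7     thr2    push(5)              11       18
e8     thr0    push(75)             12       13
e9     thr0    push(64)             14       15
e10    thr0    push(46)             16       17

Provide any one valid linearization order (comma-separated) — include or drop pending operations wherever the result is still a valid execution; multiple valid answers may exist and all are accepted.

1. e1 push(28), leaving stack <28>
2. e3 pop() → 28, leaving stack <>
3. e2 pop() (pending, included), leaving stack <>
4. e5 push(85), leaving stack <85>
5. e6 push(31) (pending, included), leaving stack <85,31>
6. e4 pop() → 31, leaving stack <85>
7. e7 push(5), leaving stack <85,5>
8. e8 push(75), leaving stack <85,5,75>
9. e9 push(64), leaving stack <85,5,75,64>
10. e10 push(46), leaving stack <85,5,75,64,46>

e1, e3, e2, e5, e6, e4, e7, e8, e9, e10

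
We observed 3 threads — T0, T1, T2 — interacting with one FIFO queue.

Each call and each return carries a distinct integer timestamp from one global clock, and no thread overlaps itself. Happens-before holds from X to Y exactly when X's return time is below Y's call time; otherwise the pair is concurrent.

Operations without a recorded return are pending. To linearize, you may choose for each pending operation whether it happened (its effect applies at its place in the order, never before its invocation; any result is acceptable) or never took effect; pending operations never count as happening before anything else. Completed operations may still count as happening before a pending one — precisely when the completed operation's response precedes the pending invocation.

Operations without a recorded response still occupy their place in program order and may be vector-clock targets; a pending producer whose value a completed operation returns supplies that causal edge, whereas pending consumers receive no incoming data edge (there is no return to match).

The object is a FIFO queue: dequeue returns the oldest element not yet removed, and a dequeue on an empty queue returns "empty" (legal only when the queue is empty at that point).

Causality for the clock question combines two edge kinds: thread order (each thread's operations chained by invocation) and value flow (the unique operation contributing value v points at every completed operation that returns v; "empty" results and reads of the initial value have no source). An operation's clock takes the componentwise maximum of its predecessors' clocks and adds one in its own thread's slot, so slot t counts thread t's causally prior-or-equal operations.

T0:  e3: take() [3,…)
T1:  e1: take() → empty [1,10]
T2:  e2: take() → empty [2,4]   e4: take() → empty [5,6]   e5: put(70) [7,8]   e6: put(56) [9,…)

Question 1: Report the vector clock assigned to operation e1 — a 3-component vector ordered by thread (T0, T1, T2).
invoked at 2, e2 has no predecessors; its own T2 bump gives (0, 0, 1)
invoked at 1, e1 has no predecessors; its own T1 bump gives (0, 1, 0)
invoked at 3, e3 has no predecessors; its own T0 bump gives (1, 0, 0)
merge at e4 (invoked 5): VC(e2)=(0, 0, 1), own-thread bump on T2 → (0, 0, 2)
merge at e5 (invoked 7): VC(e4)=(0, 0, 2), own-thread bump on T2 → (0, 0, 3)
merge at e6 (invoked 9): VC(e5)=(0, 0, 3), own-thread bump on T2 → (0, 0, 4)
target: VC(e1) = (0, 1, 0)

(0, 1, 0)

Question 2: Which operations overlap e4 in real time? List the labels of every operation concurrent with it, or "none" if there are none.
overlap test against e4 [5,6]: concurrent iff the interval meets 5..6
e1 [1,10]: concurrent
e2 [2,4]: before
e3 [3,…): concurrent
e5 [7,8]: after
e6 [9,…): after

e1, e3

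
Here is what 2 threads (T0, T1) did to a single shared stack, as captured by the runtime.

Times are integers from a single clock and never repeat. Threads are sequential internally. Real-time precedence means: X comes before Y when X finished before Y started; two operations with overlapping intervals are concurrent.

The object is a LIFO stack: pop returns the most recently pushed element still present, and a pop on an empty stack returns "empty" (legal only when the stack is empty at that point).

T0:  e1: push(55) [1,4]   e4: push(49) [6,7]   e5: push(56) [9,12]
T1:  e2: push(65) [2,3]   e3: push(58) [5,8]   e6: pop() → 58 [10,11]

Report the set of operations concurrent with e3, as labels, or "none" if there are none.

e4

concurrent with e3 ([5,8]): every op whose interval crosses 5..8
e1 [1,4]: before
e2 [2,3]: before
e4 [6,7]: concurrent
e5 [9,12]: after
e6 [10,11]: after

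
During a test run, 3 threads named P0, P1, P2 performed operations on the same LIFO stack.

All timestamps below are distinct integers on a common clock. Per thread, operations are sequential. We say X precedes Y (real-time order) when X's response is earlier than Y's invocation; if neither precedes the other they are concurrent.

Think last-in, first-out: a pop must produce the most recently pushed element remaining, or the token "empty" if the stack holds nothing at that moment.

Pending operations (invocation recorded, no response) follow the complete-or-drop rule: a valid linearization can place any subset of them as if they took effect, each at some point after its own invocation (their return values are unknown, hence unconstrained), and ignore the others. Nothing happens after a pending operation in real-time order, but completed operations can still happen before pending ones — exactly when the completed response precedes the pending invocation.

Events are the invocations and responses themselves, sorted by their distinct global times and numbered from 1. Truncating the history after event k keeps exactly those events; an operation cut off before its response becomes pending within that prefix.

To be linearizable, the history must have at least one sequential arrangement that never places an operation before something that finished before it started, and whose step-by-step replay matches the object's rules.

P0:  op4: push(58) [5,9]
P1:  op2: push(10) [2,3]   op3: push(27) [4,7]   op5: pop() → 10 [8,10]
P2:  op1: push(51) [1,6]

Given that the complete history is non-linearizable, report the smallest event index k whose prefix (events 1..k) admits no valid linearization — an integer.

10

a valid linearization of events 1..9 exists, for instance op1, op2, op3, op4:
step 1: op1 push(51) — stack <51>
step 2: op2 push(10) — stack <51,10>
step 3: op3 push(27) — stack <51,10,27>
step 4: op4 push(58) — stack <51,10,27,58>
event 10 — op5's response, time 10 — after it, nothing linearizes
for example op1, op2, op3, op4, op5 fails at step 5: op5 pop() → 10 is not legal there
for example op1, op2, op3, op5, op4 fails at step 4: op5 pop() → 10 is not legal there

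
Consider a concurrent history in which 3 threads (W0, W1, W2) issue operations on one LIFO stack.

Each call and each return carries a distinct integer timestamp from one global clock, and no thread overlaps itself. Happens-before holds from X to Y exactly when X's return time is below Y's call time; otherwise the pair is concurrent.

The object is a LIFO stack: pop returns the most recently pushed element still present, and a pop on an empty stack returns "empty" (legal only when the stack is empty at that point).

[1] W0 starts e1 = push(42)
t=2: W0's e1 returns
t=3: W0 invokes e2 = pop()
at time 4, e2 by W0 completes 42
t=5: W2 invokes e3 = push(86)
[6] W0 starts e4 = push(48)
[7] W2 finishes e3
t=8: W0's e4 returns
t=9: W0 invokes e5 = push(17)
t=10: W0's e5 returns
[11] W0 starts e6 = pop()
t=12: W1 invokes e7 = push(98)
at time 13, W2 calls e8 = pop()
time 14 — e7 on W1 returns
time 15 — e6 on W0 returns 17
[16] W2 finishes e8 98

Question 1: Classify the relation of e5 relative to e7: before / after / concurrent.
e5 spans [9,10], e7 spans [12,14]
resp(e5)=10 < inv(e7)=12

before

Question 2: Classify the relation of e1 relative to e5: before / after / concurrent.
e1 spans [1,2], e5 spans [9,10]
resp(e1)=2 < inv(e5)=9

before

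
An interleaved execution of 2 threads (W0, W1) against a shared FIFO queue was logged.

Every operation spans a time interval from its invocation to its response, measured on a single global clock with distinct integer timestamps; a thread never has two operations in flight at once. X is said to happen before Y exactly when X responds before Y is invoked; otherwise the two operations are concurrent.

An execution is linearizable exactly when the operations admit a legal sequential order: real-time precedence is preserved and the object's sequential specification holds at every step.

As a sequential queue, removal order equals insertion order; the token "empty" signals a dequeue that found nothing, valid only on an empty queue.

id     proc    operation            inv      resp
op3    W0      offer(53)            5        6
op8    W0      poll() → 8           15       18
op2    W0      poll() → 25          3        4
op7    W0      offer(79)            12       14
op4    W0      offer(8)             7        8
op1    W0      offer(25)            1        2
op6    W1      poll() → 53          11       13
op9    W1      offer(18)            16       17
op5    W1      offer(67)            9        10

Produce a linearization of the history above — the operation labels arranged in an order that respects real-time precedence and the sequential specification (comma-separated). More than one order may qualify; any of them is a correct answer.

op1, op2, op3, op4, op5, op6, op7, op8, op9

after step 1 (op1 offer(25)): queue <25>
after step 2 (op2 poll() → 25): queue <>
after step 3 (op3 offer(53)): queue <53>
after step 4 (op4 offer(8)): queue <53,8>
after step 5 (op5 offer(67)): queue <53,8,67>
after step 6 (op6 poll() → 53): queue <8,67>
after step 7 (op7 offer(79)): queue <8,67,79>
after step 8 (op8 poll() → 8): queue <67,79>
after step 9 (op9 offer(18)): queue <67,79,18>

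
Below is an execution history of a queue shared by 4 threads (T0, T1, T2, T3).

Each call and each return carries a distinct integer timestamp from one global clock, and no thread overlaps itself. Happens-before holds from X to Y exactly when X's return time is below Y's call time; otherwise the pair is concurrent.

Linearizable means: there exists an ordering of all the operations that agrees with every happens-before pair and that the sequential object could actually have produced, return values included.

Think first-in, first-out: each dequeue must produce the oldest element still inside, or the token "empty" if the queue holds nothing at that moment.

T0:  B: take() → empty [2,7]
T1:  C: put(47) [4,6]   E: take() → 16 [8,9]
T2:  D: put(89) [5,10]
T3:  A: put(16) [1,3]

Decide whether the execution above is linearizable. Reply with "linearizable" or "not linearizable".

linearizable

a witness: B, A, C, D, E
after step 1 (B take() → empty): queue <>
after step 2 (A put(16)): queue <16>
after step 3 (C put(47)): queue <16,47>
after step 4 (D put(89)): queue <16,47,89>
after step 5 (E take() → 16): queue <47,89>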